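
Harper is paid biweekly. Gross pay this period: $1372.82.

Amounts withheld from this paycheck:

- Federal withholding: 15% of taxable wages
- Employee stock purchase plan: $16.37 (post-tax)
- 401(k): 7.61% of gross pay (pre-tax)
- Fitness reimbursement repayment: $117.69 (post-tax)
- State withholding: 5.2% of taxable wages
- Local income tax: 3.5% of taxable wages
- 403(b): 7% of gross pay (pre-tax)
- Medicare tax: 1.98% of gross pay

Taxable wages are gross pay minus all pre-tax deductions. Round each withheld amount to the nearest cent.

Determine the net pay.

$733.18

403(b): $1372.82 × 0.07 = $96.10
401(k): $1372.82 × 0.0761 = $104.47
Pre-tax total = $96.10 + $104.47 = $200.57
Taxable wages = $1372.82 − $200.57 = $1172.25
Local income tax: $1172.25 × 0.035 = $41.03
Federal withholding: $1172.25 × 0.15 = $175.84
State withholding: $1172.25 × 0.052 = $60.96
Medicare tax: $1372.82 × 0.0198 = $27.18
Fitness reimbursement repayment: $117.69
Employee stock purchase plan: $16.37
Total deductions = $96.10 + $104.47 + $41.03 + $175.84 + $60.96 + $27.18 + $117.69 + $16.37 = $639.64
Net pay = $1372.82 − $639.64 = $733.18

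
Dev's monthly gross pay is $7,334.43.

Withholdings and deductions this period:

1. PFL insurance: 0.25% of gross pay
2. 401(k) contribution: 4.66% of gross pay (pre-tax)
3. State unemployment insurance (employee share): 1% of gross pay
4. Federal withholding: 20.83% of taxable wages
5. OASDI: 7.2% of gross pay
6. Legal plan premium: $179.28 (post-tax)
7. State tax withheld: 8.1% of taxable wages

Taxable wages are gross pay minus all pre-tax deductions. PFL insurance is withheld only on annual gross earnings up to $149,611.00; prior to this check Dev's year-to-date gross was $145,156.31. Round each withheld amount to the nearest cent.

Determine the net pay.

$4,177.84

401(k) contribution: $7,334.43 × 0.0466 = $341.78
Taxable wages = $7,334.43 − $341.78 = $6,992.65
State tax withheld: $6,992.65 × 0.081 = $566.40
Federal withholding: $6,992.65 × 0.2083 = $1,456.57
PFL insurance: only $149,611.00 − $145,156.31 = $4,454.69 of this check is subject → $4,454.69 × 0.0025 = $11.14
OASDI: $7,334.43 × 0.072 = $528.08
State unemployment insurance (employee share): $7,334.43 × 0.01 = $73.34
Legal plan premium: $179.28
Total deductions = $341.78 + $566.40 + $1,456.57 + $11.14 + $528.08 + $73.34 + $179.28 = $3,156.59
Net pay = $7,334.43 − $3,156.59 = $4,177.84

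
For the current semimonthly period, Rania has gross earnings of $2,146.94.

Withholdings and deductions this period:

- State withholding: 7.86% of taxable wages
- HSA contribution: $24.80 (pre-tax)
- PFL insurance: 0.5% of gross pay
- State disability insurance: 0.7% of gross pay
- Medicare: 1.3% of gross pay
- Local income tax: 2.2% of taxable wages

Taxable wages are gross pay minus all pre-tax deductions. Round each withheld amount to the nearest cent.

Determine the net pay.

$1,854.98

HSA contribution: $24.80
Taxable wages = $2,146.94 − $24.80 = $2,122.14
State withholding: $2,122.14 × 0.0786 = $166.80
Local income tax: $2,122.14 × 0.022 = $46.69
State disability insurance: $2,146.94 × 0.007 = $15.03
Medicare: $2,146.94 × 0.013 = $27.91
PFL insurance: $2,146.94 × 0.005 = $10.73
Total deductions = $24.80 + $166.80 + $46.69 + $15.03 + $27.91 + $10.73 = $291.96
Net pay = $2,146.94 − $291.96 = $1,854.98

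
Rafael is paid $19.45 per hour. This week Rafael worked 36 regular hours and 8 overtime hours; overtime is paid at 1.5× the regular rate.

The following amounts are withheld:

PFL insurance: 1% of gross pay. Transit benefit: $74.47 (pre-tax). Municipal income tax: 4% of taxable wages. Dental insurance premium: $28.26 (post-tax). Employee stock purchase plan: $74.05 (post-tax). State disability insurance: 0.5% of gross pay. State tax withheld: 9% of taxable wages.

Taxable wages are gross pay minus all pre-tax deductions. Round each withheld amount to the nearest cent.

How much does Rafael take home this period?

$631.12

Regular pay: 36 × $19.45 = $700.20
Overtime pay: 8 × $19.45 × 1.5 = $233.40
Gross pay = $700.20 + $233.40 = $933.60
Transit benefit: $74.47
Taxable wages = $933.60 − $74.47 = $859.13
Municipal income tax: $859.13 × 0.04 = $34.37
State tax withheld: $859.13 × 0.09 = $77.32
State disability insurance: $933.60 × 0.005 = $4.67
PFL insurance: $933.60 × 0.01 = $9.34
Dental insurance premium: $28.26
Employee stock purchase plan: $74.05
Total deductions = $74.47 + $34.37 + $77.32 + $4.67 + $9.34 + $28.26 + $74.05 = $302.48
Net pay = $933.60 − $302.48 = $631.12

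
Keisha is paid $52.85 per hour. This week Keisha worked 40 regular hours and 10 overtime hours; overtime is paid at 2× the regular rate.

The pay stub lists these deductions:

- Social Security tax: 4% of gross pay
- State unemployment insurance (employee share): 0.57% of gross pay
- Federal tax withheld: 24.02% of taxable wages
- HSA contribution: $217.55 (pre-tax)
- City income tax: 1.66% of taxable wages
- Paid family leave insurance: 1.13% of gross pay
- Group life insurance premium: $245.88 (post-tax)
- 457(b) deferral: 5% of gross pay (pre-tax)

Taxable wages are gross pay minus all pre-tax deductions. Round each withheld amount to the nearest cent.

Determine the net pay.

$1650.55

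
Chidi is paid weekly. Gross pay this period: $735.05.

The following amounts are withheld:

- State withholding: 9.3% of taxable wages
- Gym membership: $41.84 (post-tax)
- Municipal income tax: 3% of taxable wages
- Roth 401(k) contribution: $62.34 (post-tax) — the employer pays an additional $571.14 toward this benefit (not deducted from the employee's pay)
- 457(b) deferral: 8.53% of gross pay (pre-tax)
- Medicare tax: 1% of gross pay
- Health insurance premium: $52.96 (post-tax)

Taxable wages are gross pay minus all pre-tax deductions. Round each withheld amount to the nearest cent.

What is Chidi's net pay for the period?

457(b) deferral: $735.05 × 0.0853 = $62.70
Taxable wages = $735.05 − $62.70 = $672.35
Municipal income tax: $672.35 × 0.03 = $20.17
State withholding: $672.35 × 0.093 = $62.53
Medicare tax: $735.05 × 0.01 = $7.35
Health insurance premium: $52.96
Roth 401(k) contribution: $62.34
Gym membership: $41.84
(Employer's $571.14 toward Roth 401(k) contribution is not withheld from the employee.)
Total deductions = $62.70 + $20.17 + $62.53 + $7.35 + $52.96 + $62.34 + $41.84 = $309.89
Net pay = $735.05 − $309.89 = $425.16

$425.16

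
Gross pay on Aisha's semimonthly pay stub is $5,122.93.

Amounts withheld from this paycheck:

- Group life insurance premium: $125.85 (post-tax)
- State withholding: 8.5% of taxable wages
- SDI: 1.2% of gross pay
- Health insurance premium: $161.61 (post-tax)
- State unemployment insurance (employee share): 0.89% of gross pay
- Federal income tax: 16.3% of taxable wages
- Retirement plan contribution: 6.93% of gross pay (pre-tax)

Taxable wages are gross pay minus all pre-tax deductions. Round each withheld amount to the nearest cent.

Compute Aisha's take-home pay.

$3,190.94

Retirement plan contribution: $5,122.93 × 0.0693 = $355.02
Taxable wages = $5,122.93 − $355.02 = $4,767.91
Federal income tax: $4,767.91 × 0.163 = $777.17
State withholding: $4,767.91 × 0.085 = $405.27
State unemployment insurance (employee share): $5,122.93 × 0.0089 = $45.59
SDI: $5,122.93 × 0.012 = $61.48
Health insurance premium: $161.61
Group life insurance premium: $125.85
Total deductions = $355.02 + $777.17 + $405.27 + $45.59 + $61.48 + $161.61 + $125.85 = $1,931.99
Net pay = $5,122.93 − $1,931.99 = $3,190.94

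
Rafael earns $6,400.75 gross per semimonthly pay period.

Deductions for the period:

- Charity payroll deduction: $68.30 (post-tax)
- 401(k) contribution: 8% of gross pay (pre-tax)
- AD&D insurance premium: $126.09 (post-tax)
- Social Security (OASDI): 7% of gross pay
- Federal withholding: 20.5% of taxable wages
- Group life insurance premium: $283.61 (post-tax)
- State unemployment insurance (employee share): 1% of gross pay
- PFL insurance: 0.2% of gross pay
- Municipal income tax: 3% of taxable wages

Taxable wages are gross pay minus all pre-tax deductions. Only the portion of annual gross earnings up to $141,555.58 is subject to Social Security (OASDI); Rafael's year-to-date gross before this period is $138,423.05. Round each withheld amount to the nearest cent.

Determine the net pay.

$3,730.76

401(k) contribution: $6,400.75 × 0.08 = $512.06
Taxable wages = $6,400.75 − $512.06 = $5,888.69
Federal withholding: $5,888.69 × 0.205 = $1,207.18
Municipal income tax: $5,888.69 × 0.03 = $176.66
PFL insurance: $6,400.75 × 0.002 = $12.80
State unemployment insurance (employee share): $6,400.75 × 0.01 = $64.01
Social Security (OASDI): only $141,555.58 − $138,423.05 = $3,132.53 of this check is subject → $3,132.53 × 0.07 = $219.28
AD&D insurance premium: $126.09
Charity payroll deduction: $68.30
Group life insurance premium: $283.61
Total deductions = $512.06 + $1,207.18 + $176.66 + $12.80 + $64.01 + $219.28 + $126.09 + $68.30 + $283.61 = $2,669.99
Net pay = $6,400.75 − $2,669.99 = $3,730.76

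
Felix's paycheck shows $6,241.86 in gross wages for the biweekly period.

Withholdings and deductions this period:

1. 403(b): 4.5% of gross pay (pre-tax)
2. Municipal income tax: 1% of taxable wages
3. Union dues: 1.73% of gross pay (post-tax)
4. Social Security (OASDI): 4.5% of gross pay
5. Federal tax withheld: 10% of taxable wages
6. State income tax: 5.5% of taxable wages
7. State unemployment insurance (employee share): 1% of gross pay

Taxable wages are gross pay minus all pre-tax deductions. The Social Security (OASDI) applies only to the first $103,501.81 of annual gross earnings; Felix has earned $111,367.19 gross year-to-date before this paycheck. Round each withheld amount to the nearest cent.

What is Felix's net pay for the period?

$4,807.02

403(b): $6,241.86 × 0.045 = $280.88
Taxable wages = $6,241.86 − $280.88 = $5,960.98
Municipal income tax: $5,960.98 × 0.01 = $59.61
Federal tax withheld: $5,960.98 × 0.1 = $596.10
State income tax: $5,960.98 × 0.055 = $327.85
Social Security (OASDI): annual cap $103,501.81 already reached (YTD $111,367.19), so $0.00
State unemployment insurance (employee share): $6,241.86 × 0.01 = $62.42
Union dues: $6,241.86 × 0.0173 = $107.98
Total deductions = $280.88 + $59.61 + $596.10 + $327.85 + $0.00 + $62.42 + $107.98 = $1,434.84
Net pay = $6,241.86 − $1,434.84 = $4,807.02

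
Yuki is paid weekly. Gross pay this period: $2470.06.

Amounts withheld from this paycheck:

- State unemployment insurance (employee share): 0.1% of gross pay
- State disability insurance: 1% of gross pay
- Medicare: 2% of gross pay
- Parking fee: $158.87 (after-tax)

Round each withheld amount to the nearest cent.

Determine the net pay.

Medicare: $2470.06 × 0.02 = $49.40
State unemployment insurance (employee share): $2470.06 × 0.001 = $2.47
State disability insurance: $2470.06 × 0.01 = $24.70
Parking fee: $158.87
Total deductions = $49.40 + $2.47 + $24.70 + $158.87 = $235.44
Net pay = $2470.06 − $235.44 = $2234.62

$2234.62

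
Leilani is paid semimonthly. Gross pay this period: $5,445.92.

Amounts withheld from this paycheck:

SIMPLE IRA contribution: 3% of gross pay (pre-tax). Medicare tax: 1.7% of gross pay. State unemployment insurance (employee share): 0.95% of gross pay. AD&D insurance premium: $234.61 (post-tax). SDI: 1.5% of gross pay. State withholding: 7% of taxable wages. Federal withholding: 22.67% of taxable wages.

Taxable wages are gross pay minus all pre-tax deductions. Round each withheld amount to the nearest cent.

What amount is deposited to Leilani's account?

SIMPLE IRA contribution: $5,445.92 × 0.03 = $163.38
Taxable wages = $5,445.92 − $163.38 = $5,282.54
Federal withholding: $5,282.54 × 0.2267 = $1,197.55
State withholding: $5,282.54 × 0.07 = $369.78
State unemployment insurance (employee share): $5,445.92 × 0.0095 = $51.74
SDI: $5,445.92 × 0.015 = $81.69
Medicare tax: $5,445.92 × 0.017 = $92.58
AD&D insurance premium: $234.61
Total deductions = $163.38 + $1,197.55 + $369.78 + $51.74 + $81.69 + $92.58 + $234.61 = $2,191.33
Net pay = $5,445.92 − $2,191.33 = $3,254.59

$3,254.59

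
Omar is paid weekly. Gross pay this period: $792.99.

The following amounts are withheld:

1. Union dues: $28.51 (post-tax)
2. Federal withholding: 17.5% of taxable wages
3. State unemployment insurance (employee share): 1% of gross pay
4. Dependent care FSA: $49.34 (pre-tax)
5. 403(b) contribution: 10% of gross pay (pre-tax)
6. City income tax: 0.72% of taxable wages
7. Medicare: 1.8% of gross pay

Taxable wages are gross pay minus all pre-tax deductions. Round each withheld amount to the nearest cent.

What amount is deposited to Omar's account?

Dependent care FSA: $49.34
403(b) contribution: $792.99 × 0.1 = $79.30
Pre-tax total = $49.34 + $79.30 = $128.64
Taxable wages = $792.99 − $128.64 = $664.35
Federal withholding: $664.35 × 0.175 = $116.26
City income tax: $664.35 × 0.0072 = $4.78
State unemployment insurance (employee share): $792.99 × 0.01 = $7.93
Medicare: $792.99 × 0.018 = $14.27
Union dues: $28.51
Total deductions = $49.34 + $79.30 + $116.26 + $4.78 + $7.93 + $14.27 + $28.51 = $300.39
Net pay = $792.99 − $300.39 = $492.60

$492.60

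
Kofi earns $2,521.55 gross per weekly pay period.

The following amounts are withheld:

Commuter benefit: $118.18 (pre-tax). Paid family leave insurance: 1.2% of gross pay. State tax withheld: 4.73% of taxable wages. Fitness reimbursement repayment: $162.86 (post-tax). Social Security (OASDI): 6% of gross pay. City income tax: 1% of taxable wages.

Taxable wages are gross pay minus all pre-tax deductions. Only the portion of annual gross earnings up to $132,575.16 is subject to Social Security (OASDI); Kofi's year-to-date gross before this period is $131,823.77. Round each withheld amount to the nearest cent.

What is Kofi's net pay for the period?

$2,027.46

Commuter benefit: $118.18
Taxable wages = $2,521.55 − $118.18 = $2,403.37
State tax withheld: $2,403.37 × 0.0473 = $113.68
City income tax: $2,403.37 × 0.01 = $24.03
Paid family leave insurance: $2,521.55 × 0.012 = $30.26
Social Security (OASDI): only $132,575.16 − $131,823.77 = $751.39 of this check is subject → $751.39 × 0.06 = $45.08
Fitness reimbursement repayment: $162.86
Total deductions = $118.18 + $113.68 + $24.03 + $30.26 + $45.08 + $162.86 = $494.09
Net pay = $2,521.55 − $494.09 = $2,027.46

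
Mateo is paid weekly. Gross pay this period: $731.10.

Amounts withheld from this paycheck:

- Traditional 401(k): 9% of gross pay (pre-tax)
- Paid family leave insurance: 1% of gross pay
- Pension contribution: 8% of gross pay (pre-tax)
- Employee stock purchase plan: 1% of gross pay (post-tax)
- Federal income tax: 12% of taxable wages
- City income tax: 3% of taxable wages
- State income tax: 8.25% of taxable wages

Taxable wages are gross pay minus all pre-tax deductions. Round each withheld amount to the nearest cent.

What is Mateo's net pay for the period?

$451.11

Pension contribution: $731.10 × 0.08 = $58.49
Traditional 401(k): $731.10 × 0.09 = $65.80
Pre-tax total = $58.49 + $65.80 = $124.29
Taxable wages = $731.10 − $124.29 = $606.81
City income tax: $606.81 × 0.03 = $18.20
Federal income tax: $606.81 × 0.12 = $72.82
State income tax: $606.81 × 0.0825 = $50.06
Paid family leave insurance: $731.10 × 0.01 = $7.31
Employee stock purchase plan: $731.10 × 0.01 = $7.31
Total deductions = $58.49 + $65.80 + $18.20 + $72.82 + $50.06 + $7.31 + $7.31 = $279.99
Net pay = $731.10 − $279.99 = $451.11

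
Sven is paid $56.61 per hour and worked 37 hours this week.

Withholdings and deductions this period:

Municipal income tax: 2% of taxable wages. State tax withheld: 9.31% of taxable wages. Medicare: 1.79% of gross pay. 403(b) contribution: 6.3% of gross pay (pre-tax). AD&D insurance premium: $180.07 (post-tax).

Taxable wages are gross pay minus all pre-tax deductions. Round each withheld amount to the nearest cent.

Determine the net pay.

Gross pay: 37 × $56.61 = $2,094.57
403(b) contribution: $2,094.57 × 0.063 = $131.96
Taxable wages = $2,094.57 − $131.96 = $1,962.61
Municipal income tax: $1,962.61 × 0.02 = $39.25
State tax withheld: $1,962.61 × 0.0931 = $182.72
Medicare: $2,094.57 × 0.0179 = $37.49
AD&D insurance premium: $180.07
Total deductions = $131.96 + $39.25 + $182.72 + $37.49 + $180.07 = $571.49
Net pay = $2,094.57 − $571.49 = $1,523.08

$1,523.08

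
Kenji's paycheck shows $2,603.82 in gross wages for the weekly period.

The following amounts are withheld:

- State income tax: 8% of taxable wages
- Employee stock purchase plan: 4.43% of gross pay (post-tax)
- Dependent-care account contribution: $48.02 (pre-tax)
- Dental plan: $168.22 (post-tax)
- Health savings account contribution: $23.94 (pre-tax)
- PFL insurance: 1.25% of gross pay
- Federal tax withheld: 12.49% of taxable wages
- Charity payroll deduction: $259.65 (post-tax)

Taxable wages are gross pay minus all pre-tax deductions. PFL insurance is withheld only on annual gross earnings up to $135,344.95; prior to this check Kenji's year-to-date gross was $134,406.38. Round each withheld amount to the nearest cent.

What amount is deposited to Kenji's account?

$1,458.13

Health savings account contribution: $23.94
Dependent-care account contribution: $48.02
Pre-tax total = $23.94 + $48.02 = $71.96
Taxable wages = $2,603.82 − $71.96 = $2,531.86
Federal tax withheld: $2,531.86 × 0.1249 = $316.23
State income tax: $2,531.86 × 0.08 = $202.55
PFL insurance: only $135,344.95 − $134,406.38 = $938.57 of this check is subject → $938.57 × 0.0125 = $11.73
Employee stock purchase plan: $2,603.82 × 0.0443 = $115.35
Charity payroll deduction: $259.65
Dental plan: $168.22
Total deductions = $23.94 + $48.02 + $316.23 + $202.55 + $11.73 + $115.35 + $259.65 + $168.22 = $1,145.69
Net pay = $2,603.82 − $1,145.69 = $1,458.13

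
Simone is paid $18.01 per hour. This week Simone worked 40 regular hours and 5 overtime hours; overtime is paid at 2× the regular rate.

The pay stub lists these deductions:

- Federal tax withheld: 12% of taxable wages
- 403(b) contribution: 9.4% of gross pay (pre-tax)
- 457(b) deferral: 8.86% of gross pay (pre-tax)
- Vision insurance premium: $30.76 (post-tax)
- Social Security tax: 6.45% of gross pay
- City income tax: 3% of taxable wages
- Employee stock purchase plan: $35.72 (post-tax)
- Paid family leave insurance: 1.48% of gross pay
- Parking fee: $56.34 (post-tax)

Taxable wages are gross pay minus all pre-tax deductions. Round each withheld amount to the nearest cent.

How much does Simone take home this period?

Regular pay: 40 × $18.01 = $720.40
Overtime pay: 5 × $18.01 × 2 = $180.10
Gross pay = $720.40 + $180.10 = $900.50
457(b) deferral: $900.50 × 0.0886 = $79.78
403(b) contribution: $900.50 × 0.094 = $84.65
Pre-tax total = $79.78 + $84.65 = $164.43
Taxable wages = $900.50 − $164.43 = $736.07
City income tax: $736.07 × 0.03 = $22.08
Federal tax withheld: $736.07 × 0.12 = $88.33
Paid family leave insurance: $900.50 × 0.0148 = $13.33
Social Security tax: $900.50 × 0.0645 = $58.08
Employee stock purchase plan: $35.72
Parking fee: $56.34
Vision insurance premium: $30.76
Total deductions = $79.78 + $84.65 + $22.08 + $88.33 + $13.33 + $58.08 + $35.72 + $56.34 + $30.76 = $469.07
Net pay = $900.50 − $469.07 = $431.43

$431.43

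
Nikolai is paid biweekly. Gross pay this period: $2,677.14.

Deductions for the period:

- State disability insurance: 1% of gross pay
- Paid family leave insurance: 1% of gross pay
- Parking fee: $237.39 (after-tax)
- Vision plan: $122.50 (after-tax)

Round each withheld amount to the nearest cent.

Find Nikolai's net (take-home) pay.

State disability insurance: $2,677.14 × 0.01 = $26.77
Paid family leave insurance: $2,677.14 × 0.01 = $26.77
Parking fee: $237.39
Vision plan: $122.50
Total deductions = $26.77 + $26.77 + $237.39 + $122.50 = $413.43
Net pay = $2,677.14 − $413.43 = $2,263.71

$2,263.71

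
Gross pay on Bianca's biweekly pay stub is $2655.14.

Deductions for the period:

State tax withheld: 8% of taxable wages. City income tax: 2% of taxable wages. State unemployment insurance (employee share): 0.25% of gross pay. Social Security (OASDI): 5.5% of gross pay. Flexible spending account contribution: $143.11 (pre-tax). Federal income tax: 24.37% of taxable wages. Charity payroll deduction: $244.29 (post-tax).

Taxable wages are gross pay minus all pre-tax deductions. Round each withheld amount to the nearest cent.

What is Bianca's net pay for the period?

Flexible spending account contribution: $143.11
Taxable wages = $2655.14 − $143.11 = $2512.03
Federal income tax: $2512.03 × 0.2437 = $612.18
State tax withheld: $2512.03 × 0.08 = $200.96
City income tax: $2512.03 × 0.02 = $50.24
State unemployment insurance (employee share): $2655.14 × 0.0025 = $6.64
Social Security (OASDI): $2655.14 × 0.055 = $146.03
Charity payroll deduction: $244.29
Total deductions = $143.11 + $612.18 + $200.96 + $50.24 + $6.64 + $146.03 + $244.29 = $1403.45
Net pay = $2655.14 − $1403.45 = $1251.69

$1251.69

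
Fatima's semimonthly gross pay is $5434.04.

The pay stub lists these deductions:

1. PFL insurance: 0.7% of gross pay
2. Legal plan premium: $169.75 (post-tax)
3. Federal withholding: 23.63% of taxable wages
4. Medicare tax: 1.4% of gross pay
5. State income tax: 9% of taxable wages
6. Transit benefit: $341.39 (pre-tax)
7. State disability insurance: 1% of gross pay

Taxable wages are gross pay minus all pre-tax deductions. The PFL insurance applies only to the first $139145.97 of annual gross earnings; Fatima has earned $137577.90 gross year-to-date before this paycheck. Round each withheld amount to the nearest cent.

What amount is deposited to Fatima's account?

$3119.77

Transit benefit: $341.39
Taxable wages = $5434.04 − $341.39 = $5092.65
Federal withholding: $5092.65 × 0.2363 = $1203.39
State income tax: $5092.65 × 0.09 = $458.34
State disability insurance: $5434.04 × 0.01 = $54.34
PFL insurance: only $139145.97 − $137577.90 = $1568.07 of this check is subject → $1568.07 × 0.007 = $10.98
Medicare tax: $5434.04 × 0.014 = $76.08
Legal plan premium: $169.75
Total deductions = $341.39 + $1203.39 + $458.34 + $54.34 + $10.98 + $76.08 + $169.75 = $2314.27
Net pay = $5434.04 − $2314.27 = $3119.77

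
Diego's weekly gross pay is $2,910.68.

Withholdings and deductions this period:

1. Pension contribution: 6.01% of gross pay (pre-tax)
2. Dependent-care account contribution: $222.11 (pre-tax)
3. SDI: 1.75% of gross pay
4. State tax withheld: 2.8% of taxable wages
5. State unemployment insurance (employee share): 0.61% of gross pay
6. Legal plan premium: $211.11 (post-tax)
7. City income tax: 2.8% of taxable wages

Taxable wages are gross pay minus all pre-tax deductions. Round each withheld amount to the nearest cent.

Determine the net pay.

Dependent-care account contribution: $222.11
Pension contribution: $2,910.68 × 0.0601 = $174.93
Pre-tax total = $222.11 + $174.93 = $397.04
Taxable wages = $2,910.68 − $397.04 = $2,513.64
State tax withheld: $2,513.64 × 0.028 = $70.38
City income tax: $2,513.64 × 0.028 = $70.38
SDI: $2,910.68 × 0.0175 = $50.94
State unemployment insurance (employee share): $2,910.68 × 0.0061 = $17.76
Legal plan premium: $211.11
Total deductions = $222.11 + $174.93 + $70.38 + $70.38 + $50.94 + $17.76 + $211.11 = $817.61
Net pay = $2,910.68 − $817.61 = $2,093.07

$2,093.07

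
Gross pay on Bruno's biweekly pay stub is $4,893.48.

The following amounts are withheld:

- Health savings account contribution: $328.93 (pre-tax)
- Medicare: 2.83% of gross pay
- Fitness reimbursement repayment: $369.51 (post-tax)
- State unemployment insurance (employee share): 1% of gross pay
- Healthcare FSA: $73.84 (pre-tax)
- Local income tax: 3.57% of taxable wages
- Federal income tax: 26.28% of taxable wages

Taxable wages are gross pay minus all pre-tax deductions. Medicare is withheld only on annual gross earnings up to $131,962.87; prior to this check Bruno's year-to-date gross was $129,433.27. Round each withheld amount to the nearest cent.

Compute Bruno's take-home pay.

$2,660.20

Health savings account contribution: $328.93
Healthcare FSA: $73.84
Pre-tax total = $328.93 + $73.84 = $402.77
Taxable wages = $4,893.48 − $402.77 = $4,490.71
Federal income tax: $4,490.71 × 0.2628 = $1,180.16
Local income tax: $4,490.71 × 0.0357 = $160.32
Medicare: only $131,962.87 − $129,433.27 = $2,529.60 of this check is subject → $2,529.60 × 0.0283 = $71.59
State unemployment insurance (employee share): $4,893.48 × 0.01 = $48.93
Fitness reimbursement repayment: $369.51
Total deductions = $328.93 + $73.84 + $1,180.16 + $160.32 + $71.59 + $48.93 + $369.51 = $2,233.28
Net pay = $4,893.48 − $2,233.28 = $2,660.20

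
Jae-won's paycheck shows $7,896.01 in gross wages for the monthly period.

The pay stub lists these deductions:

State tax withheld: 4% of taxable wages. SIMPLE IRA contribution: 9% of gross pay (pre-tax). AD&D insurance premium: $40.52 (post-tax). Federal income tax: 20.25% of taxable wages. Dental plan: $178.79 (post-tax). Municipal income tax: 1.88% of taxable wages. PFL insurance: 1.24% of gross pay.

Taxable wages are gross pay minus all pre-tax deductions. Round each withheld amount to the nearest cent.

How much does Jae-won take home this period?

$4,990.62

SIMPLE IRA contribution: $7,896.01 × 0.09 = $710.64
Taxable wages = $7,896.01 − $710.64 = $7,185.37
State tax withheld: $7,185.37 × 0.04 = $287.41
Federal income tax: $7,185.37 × 0.2025 = $1,455.04
Municipal income tax: $7,185.37 × 0.0188 = $135.08
PFL insurance: $7,896.01 × 0.0124 = $97.91
AD&D insurance premium: $40.52
Dental plan: $178.79
Total deductions = $710.64 + $287.41 + $1,455.04 + $135.08 + $97.91 + $40.52 + $178.79 = $2,905.39
Net pay = $7,896.01 − $2,905.39 = $4,990.62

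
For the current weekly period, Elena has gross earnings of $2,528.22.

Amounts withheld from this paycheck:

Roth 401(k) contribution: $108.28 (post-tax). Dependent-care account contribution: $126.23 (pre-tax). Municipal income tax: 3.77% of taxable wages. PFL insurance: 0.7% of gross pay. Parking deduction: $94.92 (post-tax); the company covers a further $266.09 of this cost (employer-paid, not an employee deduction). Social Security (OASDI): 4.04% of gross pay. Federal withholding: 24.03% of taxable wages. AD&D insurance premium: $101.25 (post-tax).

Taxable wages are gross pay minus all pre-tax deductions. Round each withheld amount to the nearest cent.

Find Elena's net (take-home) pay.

Dependent-care account contribution: $126.23
Taxable wages = $2,528.22 − $126.23 = $2,401.99
Municipal income tax: $2,401.99 × 0.0377 = $90.56
Federal withholding: $2,401.99 × 0.2403 = $577.20
PFL insurance: $2,528.22 × 0.007 = $17.70
Social Security (OASDI): $2,528.22 × 0.0404 = $102.14
Parking deduction: $94.92
AD&D insurance premium: $101.25
Roth 401(k) contribution: $108.28
(Employer's $266.09 toward parking deduction is not withheld from the employee.)
Total deductions = $126.23 + $90.56 + $577.20 + $17.70 + $102.14 + $94.92 + $101.25 + $108.28 = $1,218.28
Net pay = $2,528.22 − $1,218.28 = $1,309.94

$1,309.94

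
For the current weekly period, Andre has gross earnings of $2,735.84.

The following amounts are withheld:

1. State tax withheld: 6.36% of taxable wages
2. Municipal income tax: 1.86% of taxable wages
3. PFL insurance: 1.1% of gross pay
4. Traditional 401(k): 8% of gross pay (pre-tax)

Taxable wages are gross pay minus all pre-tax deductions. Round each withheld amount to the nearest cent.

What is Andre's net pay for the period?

Traditional 401(k): $2,735.84 × 0.08 = $218.87
Taxable wages = $2,735.84 − $218.87 = $2,516.97
Municipal income tax: $2,516.97 × 0.0186 = $46.82
State tax withheld: $2,516.97 × 0.0636 = $160.08
PFL insurance: $2,735.84 × 0.011 = $30.09
Total deductions = $218.87 + $46.82 + $160.08 + $30.09 = $455.86
Net pay = $2,735.84 − $455.86 = $2,279.98

$2,279.98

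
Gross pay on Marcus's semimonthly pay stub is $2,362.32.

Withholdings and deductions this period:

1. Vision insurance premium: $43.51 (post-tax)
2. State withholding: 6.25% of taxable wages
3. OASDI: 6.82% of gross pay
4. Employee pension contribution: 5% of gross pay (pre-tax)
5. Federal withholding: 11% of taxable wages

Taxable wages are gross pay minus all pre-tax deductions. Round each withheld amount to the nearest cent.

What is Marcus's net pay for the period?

$1,652.46

Employee pension contribution: $2,362.32 × 0.05 = $118.12
Taxable wages = $2,362.32 − $118.12 = $2,244.20
Federal withholding: $2,244.20 × 0.11 = $246.86
State withholding: $2,244.20 × 0.0625 = $140.26
OASDI: $2,362.32 × 0.0682 = $161.11
Vision insurance premium: $43.51
Total deductions = $118.12 + $246.86 + $140.26 + $161.11 + $43.51 = $709.86
Net pay = $2,362.32 − $709.86 = $1,652.46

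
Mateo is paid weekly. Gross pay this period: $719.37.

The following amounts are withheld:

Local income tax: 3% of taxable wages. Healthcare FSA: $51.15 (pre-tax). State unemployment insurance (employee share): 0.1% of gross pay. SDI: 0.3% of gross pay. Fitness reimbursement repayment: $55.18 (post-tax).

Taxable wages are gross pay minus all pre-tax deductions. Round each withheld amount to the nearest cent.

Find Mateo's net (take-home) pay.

$590.11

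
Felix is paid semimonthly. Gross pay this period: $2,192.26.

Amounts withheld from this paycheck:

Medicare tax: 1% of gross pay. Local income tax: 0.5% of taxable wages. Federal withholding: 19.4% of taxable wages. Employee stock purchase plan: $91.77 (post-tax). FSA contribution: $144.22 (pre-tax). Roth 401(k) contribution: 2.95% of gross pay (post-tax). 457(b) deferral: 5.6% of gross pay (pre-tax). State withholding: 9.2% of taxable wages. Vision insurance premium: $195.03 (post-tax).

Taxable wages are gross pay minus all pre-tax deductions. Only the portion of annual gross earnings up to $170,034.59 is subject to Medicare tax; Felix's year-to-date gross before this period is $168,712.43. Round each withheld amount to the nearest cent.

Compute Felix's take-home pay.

FSA contribution: $144.22
457(b) deferral: $2,192.26 × 0.056 = $122.77
Pre-tax total = $144.22 + $122.77 = $266.99
Taxable wages = $2,192.26 − $266.99 = $1,925.27
Local income tax: $1,925.27 × 0.005 = $9.63
State withholding: $1,925.27 × 0.092 = $177.12
Federal withholding: $1,925.27 × 0.194 = $373.50
Medicare tax: only $170,034.59 − $168,712.43 = $1,322.16 of this check is subject → $1,322.16 × 0.01 = $13.22
Employee stock purchase plan: $91.77
Roth 401(k) contribution: $2,192.26 × 0.0295 = $64.67
Vision insurance premium: $195.03
Total deductions = $144.22 + $122.77 + $9.63 + $177.12 + $373.50 + $13.22 + $91.77 + $64.67 + $195.03 = $1,191.93
Net pay = $2,192.26 − $1,191.93 = $1,000.33

$1,000.33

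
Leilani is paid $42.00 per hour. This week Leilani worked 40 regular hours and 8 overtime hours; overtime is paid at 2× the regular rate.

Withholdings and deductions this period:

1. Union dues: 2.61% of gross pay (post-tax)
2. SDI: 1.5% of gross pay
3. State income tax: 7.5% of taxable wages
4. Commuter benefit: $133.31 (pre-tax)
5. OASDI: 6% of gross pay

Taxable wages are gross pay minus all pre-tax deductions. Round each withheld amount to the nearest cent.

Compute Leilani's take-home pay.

$1814.50

Regular pay: 40 × $42.00 = $1680.00
Overtime pay: 8 × $42.00 × 2 = $672.00
Gross pay = $1680.00 + $672.00 = $2352.00
Commuter benefit: $133.31
Taxable wages = $2352.00 − $133.31 = $2218.69
State income tax: $2218.69 × 0.075 = $166.40
SDI: $2352.00 × 0.015 = $35.28
OASDI: $2352.00 × 0.06 = $141.12
Union dues: $2352.00 × 0.0261 = $61.39
Total deductions = $133.31 + $166.40 + $35.28 + $141.12 + $61.39 = $537.50
Net pay = $2352.00 − $537.50 = $1814.50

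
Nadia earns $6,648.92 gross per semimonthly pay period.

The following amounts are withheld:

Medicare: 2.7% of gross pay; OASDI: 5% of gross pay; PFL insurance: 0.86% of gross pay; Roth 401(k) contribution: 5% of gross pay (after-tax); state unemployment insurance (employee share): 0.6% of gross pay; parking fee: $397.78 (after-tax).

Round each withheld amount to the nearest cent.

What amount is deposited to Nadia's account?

PFL insurance: $6,648.92 × 0.0086 = $57.18
Medicare: $6,648.92 × 0.027 = $179.52
State unemployment insurance (employee share): $6,648.92 × 0.006 = $39.89
OASDI: $6,648.92 × 0.05 = $332.45
Roth 401(k) contribution: $6,648.92 × 0.05 = $332.45
Parking fee: $397.78
Total deductions = $57.18 + $179.52 + $39.89 + $332.45 + $332.45 + $397.78 = $1,339.27
Net pay = $6,648.92 − $1,339.27 = $5,309.65

$5,309.65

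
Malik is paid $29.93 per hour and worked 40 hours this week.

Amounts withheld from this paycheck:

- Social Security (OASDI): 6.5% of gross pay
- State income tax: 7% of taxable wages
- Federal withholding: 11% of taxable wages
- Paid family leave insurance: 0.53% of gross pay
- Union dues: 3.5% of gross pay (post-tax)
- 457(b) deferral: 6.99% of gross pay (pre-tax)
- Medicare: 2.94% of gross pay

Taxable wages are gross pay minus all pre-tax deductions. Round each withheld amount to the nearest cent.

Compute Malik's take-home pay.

$751.81

Gross pay: 40 × $29.93 = $1,197.20
457(b) deferral: $1,197.20 × 0.0699 = $83.68
Taxable wages = $1,197.20 − $83.68 = $1,113.52
State income tax: $1,113.52 × 0.07 = $77.95
Federal withholding: $1,113.52 × 0.11 = $122.49
Medicare: $1,197.20 × 0.0294 = $35.20
Social Security (OASDI): $1,197.20 × 0.065 = $77.82
Paid family leave insurance: $1,197.20 × 0.0053 = $6.35
Union dues: $1,197.20 × 0.035 = $41.90
Total deductions = $83.68 + $77.95 + $122.49 + $35.20 + $77.82 + $6.35 + $41.90 = $445.39
Net pay = $1,197.20 − $445.39 = $751.81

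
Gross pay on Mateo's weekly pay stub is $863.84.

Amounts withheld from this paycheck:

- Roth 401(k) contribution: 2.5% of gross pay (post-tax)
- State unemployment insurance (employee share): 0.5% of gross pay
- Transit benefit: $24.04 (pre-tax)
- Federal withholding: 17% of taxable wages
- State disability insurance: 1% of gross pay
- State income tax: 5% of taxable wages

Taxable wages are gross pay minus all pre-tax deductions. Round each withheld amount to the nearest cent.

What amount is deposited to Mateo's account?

$620.48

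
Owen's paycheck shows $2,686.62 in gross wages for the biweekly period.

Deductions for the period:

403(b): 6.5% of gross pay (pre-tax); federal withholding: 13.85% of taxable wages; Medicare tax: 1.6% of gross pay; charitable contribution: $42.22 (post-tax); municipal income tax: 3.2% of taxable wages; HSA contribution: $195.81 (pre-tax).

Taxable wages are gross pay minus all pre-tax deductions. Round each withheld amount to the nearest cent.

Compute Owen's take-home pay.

$1,836.06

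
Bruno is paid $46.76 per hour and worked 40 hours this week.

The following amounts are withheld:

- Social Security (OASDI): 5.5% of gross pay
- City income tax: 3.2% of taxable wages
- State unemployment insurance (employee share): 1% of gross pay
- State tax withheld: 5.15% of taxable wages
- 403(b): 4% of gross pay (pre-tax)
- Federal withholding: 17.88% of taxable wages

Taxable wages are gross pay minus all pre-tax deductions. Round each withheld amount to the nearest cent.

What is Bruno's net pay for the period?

$1203.03

Gross pay: 40 × $46.76 = $1870.40
403(b): $1870.40 × 0.04 = $74.82
Taxable wages = $1870.40 − $74.82 = $1795.58
State tax withheld: $1795.58 × 0.0515 = $92.47
City income tax: $1795.58 × 0.032 = $57.46
Federal withholding: $1795.58 × 0.1788 = $321.05
Social Security (OASDI): $1870.40 × 0.055 = $102.87
State unemployment insurance (employee share): $1870.40 × 0.01 = $18.70
Total deductions = $74.82 + $92.47 + $57.46 + $321.05 + $102.87 + $18.70 = $667.37
Net pay = $1870.40 − $667.37 = $1203.03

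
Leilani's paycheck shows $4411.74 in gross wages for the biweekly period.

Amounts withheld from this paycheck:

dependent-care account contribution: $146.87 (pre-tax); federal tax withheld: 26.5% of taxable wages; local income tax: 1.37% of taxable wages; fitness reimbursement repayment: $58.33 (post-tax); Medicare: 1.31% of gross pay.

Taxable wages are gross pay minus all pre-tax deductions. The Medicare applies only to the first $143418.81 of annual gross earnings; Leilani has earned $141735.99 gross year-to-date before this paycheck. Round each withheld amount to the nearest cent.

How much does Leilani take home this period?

$2995.88

Dependent-care account contribution: $146.87
Taxable wages = $4411.74 − $146.87 = $4264.87
Local income tax: $4264.87 × 0.0137 = $58.43
Federal tax withheld: $4264.87 × 0.265 = $1130.19
Medicare: only $143418.81 − $141735.99 = $1682.82 of this check is subject → $1682.82 × 0.0131 = $22.04
Fitness reimbursement repayment: $58.33
Total deductions = $146.87 + $58.43 + $1130.19 + $22.04 + $58.33 = $1415.86
Net pay = $4411.74 − $1415.86 = $2995.88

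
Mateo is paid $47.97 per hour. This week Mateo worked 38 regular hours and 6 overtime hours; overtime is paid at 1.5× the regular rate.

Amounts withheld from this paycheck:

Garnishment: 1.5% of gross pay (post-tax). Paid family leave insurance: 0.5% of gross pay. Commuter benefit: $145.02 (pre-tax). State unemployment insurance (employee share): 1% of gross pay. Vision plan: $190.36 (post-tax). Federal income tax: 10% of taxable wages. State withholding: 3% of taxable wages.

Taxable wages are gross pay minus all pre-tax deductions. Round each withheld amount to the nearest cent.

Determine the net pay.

Regular pay: 38 × $47.97 = $1822.86
Overtime pay: 6 × $47.97 × 1.5 = $431.73
Gross pay = $1822.86 + $431.73 = $2254.59
Commuter benefit: $145.02
Taxable wages = $2254.59 − $145.02 = $2109.57
Federal income tax: $2109.57 × 0.1 = $210.96
State withholding: $2109.57 × 0.03 = $63.29
Paid family leave insurance: $2254.59 × 0.005 = $11.27
State unemployment insurance (employee share): $2254.59 × 0.01 = $22.55
Garnishment: $2254.59 × 0.015 = $33.82
Vision plan: $190.36
Total deductions = $145.02 + $210.96 + $63.29 + $11.27 + $22.55 + $33.82 + $190.36 = $677.27
Net pay = $2254.59 − $677.27 = $1577.32

$1577.32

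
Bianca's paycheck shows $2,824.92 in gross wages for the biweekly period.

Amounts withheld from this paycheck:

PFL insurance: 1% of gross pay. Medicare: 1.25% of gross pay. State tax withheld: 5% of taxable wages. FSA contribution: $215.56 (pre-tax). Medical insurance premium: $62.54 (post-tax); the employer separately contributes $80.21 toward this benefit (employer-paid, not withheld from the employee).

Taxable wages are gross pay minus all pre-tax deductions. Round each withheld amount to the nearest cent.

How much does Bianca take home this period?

$2,352.79

FSA contribution: $215.56
Taxable wages = $2,824.92 − $215.56 = $2,609.36
State tax withheld: $2,609.36 × 0.05 = $130.47
PFL insurance: $2,824.92 × 0.01 = $28.25
Medicare: $2,824.92 × 0.0125 = $35.31
Medical insurance premium: $62.54
(Employer's $80.21 toward medical insurance premium is not withheld from the employee.)
Total deductions = $215.56 + $130.47 + $28.25 + $35.31 + $62.54 = $472.13
Net pay = $2,824.92 − $472.13 = $2,352.79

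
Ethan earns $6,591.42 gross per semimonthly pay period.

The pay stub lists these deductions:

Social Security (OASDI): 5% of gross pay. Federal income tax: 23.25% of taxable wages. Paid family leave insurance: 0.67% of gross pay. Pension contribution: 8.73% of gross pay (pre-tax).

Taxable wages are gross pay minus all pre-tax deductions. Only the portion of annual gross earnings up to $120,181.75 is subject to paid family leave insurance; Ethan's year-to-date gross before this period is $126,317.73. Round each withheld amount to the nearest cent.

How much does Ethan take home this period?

Pension contribution: $6,591.42 × 0.0873 = $575.43
Taxable wages = $6,591.42 − $575.43 = $6,015.99
Federal income tax: $6,015.99 × 0.2325 = $1,398.72
Social Security (OASDI): $6,591.42 × 0.05 = $329.57
Paid family leave insurance: annual cap $120,181.75 already reached (YTD $126,317.73), so $0.00
Total deductions = $575.43 + $1,398.72 + $329.57 + $0.00 = $2,303.72
Net pay = $6,591.42 − $2,303.72 = $4,287.70

$4,287.70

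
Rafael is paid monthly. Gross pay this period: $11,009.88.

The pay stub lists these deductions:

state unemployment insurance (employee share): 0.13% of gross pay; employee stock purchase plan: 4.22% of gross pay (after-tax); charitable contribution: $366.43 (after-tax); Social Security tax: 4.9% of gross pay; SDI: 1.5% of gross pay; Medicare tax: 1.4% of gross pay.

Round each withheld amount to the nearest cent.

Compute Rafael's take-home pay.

Social Security tax: $11,009.88 × 0.049 = $539.48
State unemployment insurance (employee share): $11,009.88 × 0.0013 = $14.31
Medicare tax: $11,009.88 × 0.014 = $154.14
SDI: $11,009.88 × 0.015 = $165.15
Employee stock purchase plan: $11,009.88 × 0.0422 = $464.62
Charitable contribution: $366.43
Total deductions = $539.48 + $14.31 + $154.14 + $165.15 + $464.62 + $366.43 = $1,704.13
Net pay = $11,009.88 − $1,704.13 = $9,305.75

$9,305.75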